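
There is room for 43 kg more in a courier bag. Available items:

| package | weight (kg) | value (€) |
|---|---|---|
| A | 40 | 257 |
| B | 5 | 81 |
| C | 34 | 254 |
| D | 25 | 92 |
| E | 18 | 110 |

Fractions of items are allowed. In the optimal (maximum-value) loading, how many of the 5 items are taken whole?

Greedy by value/weight ratio, highest first.
Ratios (sorted): B 16.20, C 7.47, A 6.42, E 6.11, D 3.68
take B (5 @ 81); take C (34 @ 254); take 4/40 of A → 25.70. Capacity used 43/43.
2 item(s) taken whole; one partial (take 4/40 of A).

2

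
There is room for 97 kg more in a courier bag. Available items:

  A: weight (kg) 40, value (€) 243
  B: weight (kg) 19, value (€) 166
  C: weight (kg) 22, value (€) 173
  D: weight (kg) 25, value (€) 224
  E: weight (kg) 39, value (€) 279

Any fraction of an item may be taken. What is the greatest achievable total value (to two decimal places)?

Order: D (224/25=8.96) > B (166/19=8.74) > C (173/22=7.86) > E (279/39=7.15) > A (243/40=6.08)
Fill: take D (25 @ 224) → take B (19 @ 166) → take C (22 @ 173) → take 31/39 of E → 221.77; 97/97 used.
Total value = 784.77

784.77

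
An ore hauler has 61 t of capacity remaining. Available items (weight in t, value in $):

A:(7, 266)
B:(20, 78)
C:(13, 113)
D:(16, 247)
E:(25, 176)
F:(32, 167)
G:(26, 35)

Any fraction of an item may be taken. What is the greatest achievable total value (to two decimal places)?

Order: A (266/7=38.00) > D (247/16=15.44) > C (113/13=8.69) > E (176/25=7.04) > F (167/32=5.22) > B (78/20=3.90) > G (35/26=1.35)
Fill: take A (7 @ 266) → take D (16 @ 247) → take C (13 @ 113) → take E (25 @ 176); 61/61 used.
Total value = 802.00

802.00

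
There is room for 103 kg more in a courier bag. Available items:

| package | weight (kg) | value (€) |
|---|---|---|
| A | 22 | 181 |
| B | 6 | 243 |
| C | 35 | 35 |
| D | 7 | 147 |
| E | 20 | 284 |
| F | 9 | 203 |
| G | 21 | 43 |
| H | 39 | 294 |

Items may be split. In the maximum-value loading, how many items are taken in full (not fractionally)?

Greedy by value/weight ratio, highest first.
Order: B (243/6=40.50) > F (203/9=22.56) > D (147/7=21.00) > E (284/20=14.20) > A (181/22=8.23) > H (294/39=7.54) > G (43/21=2.05) > C (35/35=1.00)
Fill: take B (6 @ 243) → take F (9 @ 203) → take D (7 @ 147) → take E (20 @ 284) → take A (22 @ 181) → take H (39 @ 294); 103/103 used.
6 item(s) taken whole.

6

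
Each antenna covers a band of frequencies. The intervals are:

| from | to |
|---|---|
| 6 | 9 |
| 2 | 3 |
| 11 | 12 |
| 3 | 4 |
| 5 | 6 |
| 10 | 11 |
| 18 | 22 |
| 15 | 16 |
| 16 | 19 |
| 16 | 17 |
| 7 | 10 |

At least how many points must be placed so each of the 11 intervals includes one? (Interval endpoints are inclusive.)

6

Sort by right endpoint; whenever an interval is uncovered, place a point at its right end.
By right end: [2,3]  [3,4]  [5,6]  [6,9]  [7,10]  [10,11]  [11,12]  [15,16]  [16,17]  [16,19]  [18,22]
[2,3] uncovered → point at 3; [5,6] uncovered → point at 6; [7,10] uncovered → point at 10; [11,12] uncovered → point at 12; [15,16] uncovered → point at 16; [18,22] uncovered → point at 22.
Points: 3, 6, 10, 12, 16, 22 (6 total).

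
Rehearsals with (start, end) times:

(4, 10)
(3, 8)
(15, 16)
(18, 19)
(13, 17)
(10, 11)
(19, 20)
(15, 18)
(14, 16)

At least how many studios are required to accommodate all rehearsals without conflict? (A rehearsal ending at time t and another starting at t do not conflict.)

Count concurrent intervals with a sweep; the peak is the room count.
starts: [3, 4, 10, 13, 14, 15, 15, 18, 19]
ends:   [8, 10, 11, 16, 16, 17, 18, 19, 20]
s3→1 s4→2 e8→1 e10→0 s10→1 e11→0 s13→1 s14→2 s15→3 s15→4  — peak 4.

4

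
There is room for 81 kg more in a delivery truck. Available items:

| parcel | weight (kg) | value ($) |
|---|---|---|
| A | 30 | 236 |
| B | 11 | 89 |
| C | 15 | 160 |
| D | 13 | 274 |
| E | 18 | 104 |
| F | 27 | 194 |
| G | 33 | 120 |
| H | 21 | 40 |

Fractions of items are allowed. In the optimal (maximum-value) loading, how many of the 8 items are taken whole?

Ratios (sorted): D 21.08, C 10.67, B 8.09, A 7.87, F 7.19, E 5.78, G 3.64, H 1.90
take D (13 @ 274); take C (15 @ 160); take B (11 @ 89); take A (30 @ 236); take 12/27 of F → 86.22. Capacity used 81/81.
4 item(s) taken whole; one partial (take 12/27 of F).

4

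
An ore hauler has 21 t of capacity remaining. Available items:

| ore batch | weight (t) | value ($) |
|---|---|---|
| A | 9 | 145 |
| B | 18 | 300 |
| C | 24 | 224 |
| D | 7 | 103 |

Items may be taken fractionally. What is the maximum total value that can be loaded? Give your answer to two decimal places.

348.33

Sort by value per unit weight and fill in that order.
Ratios (sorted): B 16.67, A 16.11, D 14.71, C 9.33
take B (18 @ 300); take 3/9 of A → 48.33. Capacity used 21/21.
Total value = 348.33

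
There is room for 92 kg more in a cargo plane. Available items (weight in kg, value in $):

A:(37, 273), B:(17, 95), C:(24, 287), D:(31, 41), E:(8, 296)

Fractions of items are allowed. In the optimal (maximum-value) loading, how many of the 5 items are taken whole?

4

Greedy by value/weight ratio, highest first.
Ratios (sorted): E 37.00, C 11.96, A 7.38, B 5.59, D 1.32
take E (8 @ 296); take C (24 @ 287); take A (37 @ 273); take B (17 @ 95); take 6/31 of D → 7.94. Capacity used 92/92.
4 item(s) taken whole; one partial (take 6/31 of D).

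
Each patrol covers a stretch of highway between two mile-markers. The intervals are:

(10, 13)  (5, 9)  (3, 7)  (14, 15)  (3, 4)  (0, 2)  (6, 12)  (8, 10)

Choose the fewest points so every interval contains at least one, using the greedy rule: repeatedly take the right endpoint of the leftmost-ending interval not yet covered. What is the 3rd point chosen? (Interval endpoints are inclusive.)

Process intervals by earliest right end; each time one isn't hit yet, stab at its right endpoint.
By right end: [0,2]  [3,4]  [3,7]  [5,9]  [8,10]  [6,12]  [10,13]  [14,15]
[0,2] uncovered → point at 2; [3,4] uncovered → point at 4; [5,9] uncovered → point at 9; [10,13] uncovered → point at 13; [14,15] uncovered → point at 15.
Points: 2, 4, 9, 13, 15 (5 total).

9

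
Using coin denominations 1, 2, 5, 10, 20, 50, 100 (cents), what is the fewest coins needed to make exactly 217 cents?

Use the largest denomination that fits, subtract, and repeat.
217 = 2×100 + 1×10 + 1×5 + 1×2
Total coins = 2 + 1 + 1 + 1 = 5

5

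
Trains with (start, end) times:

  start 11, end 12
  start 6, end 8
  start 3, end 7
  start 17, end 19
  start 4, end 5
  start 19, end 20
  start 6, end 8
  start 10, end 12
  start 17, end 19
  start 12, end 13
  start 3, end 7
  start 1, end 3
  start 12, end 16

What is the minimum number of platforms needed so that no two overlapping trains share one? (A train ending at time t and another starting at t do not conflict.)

The answer is the maximum number of intervals overlapping at any instant.
starts: [1, 3, 3, 4, 6, 6, 10, 11, 12, 12, 17, 17, 19]
ends:   [3, 5, 7, 7, 8, 8, 12, 12, 13, 16, 19, 19, 20]
s1→1 e3→0 s3→1 s3→2 s4→3 e5→2 s6→3 s6→4  — peak 4.

4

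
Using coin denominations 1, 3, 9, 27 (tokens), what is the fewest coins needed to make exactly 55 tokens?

3

Use the largest denomination that fits, subtract, and repeat.
55 − 2×27→1 − 1×1→0
Total coins = 2 + 1 = 3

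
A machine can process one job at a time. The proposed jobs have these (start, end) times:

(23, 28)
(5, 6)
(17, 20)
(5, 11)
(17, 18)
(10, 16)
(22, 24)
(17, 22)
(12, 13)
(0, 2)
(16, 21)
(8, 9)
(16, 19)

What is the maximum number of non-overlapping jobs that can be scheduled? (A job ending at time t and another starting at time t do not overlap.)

6

Sort by end time and greedily take each interval whose start is ≥ the last chosen end.
By end time: (0,2), (5,6), (8,9), (5,11), (12,13), (10,16), (17,18), (16,19), (17,20), (16,21), (17,22), (22,24), (23,28).
Pick (0,2); next start ≥ 2 → (5,6); next start ≥ 6 → (8,9); next start ≥ 9 → (12,13); next start ≥ 13 → (17,18); next start ≥ 18 → (22,24).
Selected 6 jobs.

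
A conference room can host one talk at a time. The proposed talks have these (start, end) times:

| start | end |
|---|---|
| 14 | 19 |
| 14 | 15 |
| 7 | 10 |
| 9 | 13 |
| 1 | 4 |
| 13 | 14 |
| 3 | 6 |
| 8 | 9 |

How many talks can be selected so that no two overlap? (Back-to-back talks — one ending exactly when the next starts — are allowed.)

5

Greedy by earliest finish: after sorting by end time, pick each interval compatible with the last pick.
By end time: (1,4), (3,6), (8,9), (7,10), (9,13), (13,14), (14,15), (14,19).
Pick (1,4); next start ≥ 4 → (8,9); next start ≥ 9 → (9,13); next start ≥ 13 → (13,14); next start ≥ 14 → (14,15).
Selected 5 talks.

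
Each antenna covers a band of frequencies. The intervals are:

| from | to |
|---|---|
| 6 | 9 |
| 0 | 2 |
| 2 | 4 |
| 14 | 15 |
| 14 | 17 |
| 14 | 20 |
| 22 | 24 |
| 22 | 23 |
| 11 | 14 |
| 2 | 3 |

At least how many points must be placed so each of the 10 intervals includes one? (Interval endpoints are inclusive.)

Process intervals by earliest right end; each time one isn't hit yet, stab at its right endpoint.
Sorted: [0,2] [2,3] [2,4] [6,9] [11,14] [14,15] [14,17] [14,20] [22,23] [22,24]
{[0,2],[2,3],[2,4]} hit by 2; {[6,9]} hit by 9; {[11,14],[14,15],[14,17],[14,20]} hit by 14; {[22,23],[22,24]} hit by 23.
Points: 2, 9, 14, 23 (4 total).

4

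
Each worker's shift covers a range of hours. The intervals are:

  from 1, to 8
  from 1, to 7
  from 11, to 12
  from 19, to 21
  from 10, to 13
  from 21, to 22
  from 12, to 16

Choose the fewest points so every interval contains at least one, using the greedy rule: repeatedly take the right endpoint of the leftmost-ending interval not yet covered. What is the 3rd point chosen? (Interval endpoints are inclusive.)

21

Process intervals by earliest right end; each time one isn't hit yet, stab at its right endpoint.
Sorted: [1,7] [1,8] [11,12] [10,13] [12,16] [19,21] [21,22]
{[1,7],[1,8]} hit by 7; {[11,12],[10,13],[12,16]} hit by 12; {[19,21],[21,22]} hit by 21.
Points: 7, 12, 21 (3 total).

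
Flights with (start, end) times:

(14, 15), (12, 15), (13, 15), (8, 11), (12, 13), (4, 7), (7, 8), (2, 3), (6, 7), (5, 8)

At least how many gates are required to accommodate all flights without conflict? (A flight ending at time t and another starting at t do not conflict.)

3

The answer is the maximum number of intervals overlapping at any instant.
Events (time:±→running): 2:+→1 3:-→0 4:+→1 5:+→2 6:+→3 … peak 3.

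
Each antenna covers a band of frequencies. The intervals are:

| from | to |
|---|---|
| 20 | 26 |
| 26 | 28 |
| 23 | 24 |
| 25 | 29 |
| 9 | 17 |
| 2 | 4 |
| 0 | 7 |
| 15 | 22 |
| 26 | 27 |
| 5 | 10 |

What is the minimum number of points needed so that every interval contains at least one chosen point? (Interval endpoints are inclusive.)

Sorted: [2,4] [0,7] [5,10] [9,17] [15,22] [23,24] [20,26] [26,27] [26,28] [25,29]
{[2,4],[0,7]} hit by 4; {[5,10],[9,17]} hit by 10; {[15,22]} hit by 22; {[23,24],[20,26]} hit by 24; {[26,27],[26,28],[25,29]} hit by 27.
Points: 4, 10, 22, 24, 27 (5 total).

5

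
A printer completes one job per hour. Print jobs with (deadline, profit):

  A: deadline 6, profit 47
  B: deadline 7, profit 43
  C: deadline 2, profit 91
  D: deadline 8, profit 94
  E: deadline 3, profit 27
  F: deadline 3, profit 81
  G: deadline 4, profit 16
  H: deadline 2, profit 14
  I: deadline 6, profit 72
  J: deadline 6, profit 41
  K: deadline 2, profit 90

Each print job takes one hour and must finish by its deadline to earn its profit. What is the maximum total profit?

Sort by profit descending; place each in the latest free slot ≤ its deadline.
By profit: D(d8,94), C(d2,91), K(d2,90), F(d3,81), I(d6,72), A(d6,47), B(d7,43), J(d6,41), E(d3,27), G(d4,16), H(d2,14)
D→slot 8; C→slot 2; K→slot 1; F→slot 3; I→slot 6; A→slot 5; B→slot 7; J→slot 4; E skipped; G skipped; H skipped.
Profit = 90 + 91 + 81 + 41 + 47 + 72 + 43 + 94 = 559

559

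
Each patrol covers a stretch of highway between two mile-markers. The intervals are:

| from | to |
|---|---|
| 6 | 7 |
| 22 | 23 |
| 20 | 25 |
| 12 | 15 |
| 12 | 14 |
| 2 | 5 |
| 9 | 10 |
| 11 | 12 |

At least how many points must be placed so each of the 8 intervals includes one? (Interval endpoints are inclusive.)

5

Process intervals by earliest right end; each time one isn't hit yet, stab at its right endpoint.
Sorted: [2,5] [6,7] [9,10] [11,12] [12,14] [12,15] [22,23] [20,25]
{[2,5]} hit by 5; {[6,7]} hit by 7; {[9,10]} hit by 10; {[11,12],[12,14],[12,15]} hit by 12; {[22,23],[20,25]} hit by 23.
Points: 5, 7, 10, 12, 23 (5 total).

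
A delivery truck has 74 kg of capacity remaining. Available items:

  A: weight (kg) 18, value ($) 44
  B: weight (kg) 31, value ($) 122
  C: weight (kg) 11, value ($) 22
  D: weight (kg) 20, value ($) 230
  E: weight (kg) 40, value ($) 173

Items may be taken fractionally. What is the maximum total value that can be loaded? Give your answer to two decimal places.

Sort by value per unit weight and fill in that order.
Order: D (230/20=11.50) > E (173/40=4.33) > B (122/31=3.94) > A (44/18=2.44) > C (22/11=2.00)
Fill: take D (20 @ 230) → take E (40 @ 173) → take 14/31 of B → 55.10; 74/74 used.
Total value = 458.10

458.10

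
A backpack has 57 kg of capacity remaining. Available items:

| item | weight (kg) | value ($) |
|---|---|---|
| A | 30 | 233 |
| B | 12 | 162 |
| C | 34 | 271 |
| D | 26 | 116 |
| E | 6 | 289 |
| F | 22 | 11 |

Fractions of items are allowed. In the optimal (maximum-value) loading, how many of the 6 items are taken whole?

3

Sort by value per unit weight and fill in that order.
Order: E (289/6=48.17) > B (162/12=13.50) > C (271/34=7.97) > A (233/30=7.77) > D (116/26=4.46) > F (11/22=0.50)
Fill: take E (6 @ 289) → take B (12 @ 162) → take C (34 @ 271) → take 5/30 of A → 38.83; 57/57 used.
3 item(s) taken whole; one partial (take 5/30 of A).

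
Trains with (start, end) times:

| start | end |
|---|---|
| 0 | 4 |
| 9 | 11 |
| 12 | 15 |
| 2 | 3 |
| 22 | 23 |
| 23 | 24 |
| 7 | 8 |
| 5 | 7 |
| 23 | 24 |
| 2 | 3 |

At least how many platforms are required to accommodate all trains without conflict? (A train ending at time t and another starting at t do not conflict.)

Events (time:±→running): 0:+→1 2:+→2 2:+→3 … peak 3.

3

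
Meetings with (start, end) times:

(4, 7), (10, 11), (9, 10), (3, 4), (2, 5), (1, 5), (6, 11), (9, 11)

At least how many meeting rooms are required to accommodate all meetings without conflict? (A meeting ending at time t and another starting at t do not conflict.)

3

Count concurrent intervals with a sweep; the peak is the room count.
starts: [1, 2, 3, 4, 6, 9, 9, 10]
ends:   [4, 5, 5, 7, 10, 11, 11, 11]
s1→1 s2→2 s3→3  — peak 3.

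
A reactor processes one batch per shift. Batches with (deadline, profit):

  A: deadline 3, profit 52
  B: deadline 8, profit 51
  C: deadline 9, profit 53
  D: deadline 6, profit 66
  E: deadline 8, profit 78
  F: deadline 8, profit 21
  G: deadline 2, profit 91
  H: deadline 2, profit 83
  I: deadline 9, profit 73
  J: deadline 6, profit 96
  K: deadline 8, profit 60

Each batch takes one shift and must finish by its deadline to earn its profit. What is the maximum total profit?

Sort by profit descending; place each in the latest free slot ≤ its deadline.
Profit order: J=96 G=91 H=83 E=78 I=73 D=66 K=60 C=53 A=52 B=51 F=21
Assign: J→slot 6, G→slot 2, H→slot 1, E→slot 8, I→slot 9, D→slot 5, K→slot 7, C→slot 4, A→slot 3, B skipped, F skipped.
Slots: [1:H] [2:G] [3:A] [4:C] [5:D] [6:J] [7:K] [8:E] [9:I]
Profit = 83 + 91 + 52 + 53 + 66 + 96 + 60 + 78 + 73 = 652

652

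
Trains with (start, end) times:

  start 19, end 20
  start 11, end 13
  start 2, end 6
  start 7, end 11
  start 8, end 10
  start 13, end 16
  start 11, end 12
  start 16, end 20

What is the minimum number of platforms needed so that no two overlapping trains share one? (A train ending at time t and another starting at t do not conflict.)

The answer is the maximum number of intervals overlapping at any instant.
starts: [2, 7, 8, 11, 11, 13, 16, 19]
ends:   [6, 10, 11, 12, 13, 16, 20, 20]
s2→1 e6→0 s7→1 s8→2  — peak 2.

2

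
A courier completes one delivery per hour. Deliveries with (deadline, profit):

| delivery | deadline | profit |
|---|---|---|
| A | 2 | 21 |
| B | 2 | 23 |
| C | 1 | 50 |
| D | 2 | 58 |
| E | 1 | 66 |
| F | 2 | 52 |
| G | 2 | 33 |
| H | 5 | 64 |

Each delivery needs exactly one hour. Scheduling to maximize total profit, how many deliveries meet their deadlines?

3

Sort by profit descending; place each in the latest free slot ≤ its deadline.
By profit: E(d1,66), H(d5,64), D(d2,58), F(d2,52), C(d1,50), G(d2,33), B(d2,23), A(d2,21)
E→slot 1; H→slot 5; D→slot 2; F skipped; C skipped; G skipped; B skipped; A skipped.
3 of 8 scheduled.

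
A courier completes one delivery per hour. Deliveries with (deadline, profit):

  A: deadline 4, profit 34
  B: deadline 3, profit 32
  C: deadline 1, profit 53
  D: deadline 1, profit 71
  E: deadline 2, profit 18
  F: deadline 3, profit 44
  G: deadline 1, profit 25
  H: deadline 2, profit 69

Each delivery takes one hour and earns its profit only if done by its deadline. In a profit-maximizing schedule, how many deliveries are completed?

4

Take jobs in profit order; each goes to the latest open slot no later than its deadline.
Profit order: D=71 H=69 C=53 F=44 A=34 B=32 G=25 E=18
Assign: D→slot 1, H→slot 2, C skipped, F→slot 3, A→slot 4, B skipped, G skipped, E skipped.
Slots: [1:D] [2:H] [3:F] [4:A]
4 of 8 scheduled.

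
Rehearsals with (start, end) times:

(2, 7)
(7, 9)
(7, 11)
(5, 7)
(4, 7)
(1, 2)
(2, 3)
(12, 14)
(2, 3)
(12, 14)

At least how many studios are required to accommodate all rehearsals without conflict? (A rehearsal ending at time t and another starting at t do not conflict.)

Count concurrent intervals with a sweep; the peak is the room count.
Events (time:±→running): 1:+→1 2:-→0 2:+→1 2:+→2 2:+→3 … peak 3.

3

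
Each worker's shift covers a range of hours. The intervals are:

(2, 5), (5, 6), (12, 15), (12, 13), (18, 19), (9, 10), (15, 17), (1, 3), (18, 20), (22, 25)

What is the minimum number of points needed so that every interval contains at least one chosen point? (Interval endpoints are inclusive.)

7

By right end: [1,3]  [2,5]  [5,6]  [9,10]  [12,13]  [12,15]  [15,17]  [18,19]  [18,20]  [22,25]
[1,3] uncovered → point at 3; [5,6] uncovered → point at 6; [9,10] uncovered → point at 10; [12,13] uncovered → point at 13; [15,17] uncovered → point at 17; [18,19] uncovered → point at 19; [22,25] uncovered → point at 25.
Points: 3, 6, 10, 13, 17, 19, 25 (7 total).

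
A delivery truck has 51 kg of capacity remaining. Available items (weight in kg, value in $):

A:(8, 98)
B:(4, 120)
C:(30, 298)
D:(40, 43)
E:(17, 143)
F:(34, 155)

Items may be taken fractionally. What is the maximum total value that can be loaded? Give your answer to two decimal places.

Order: B (120/4=30.00) > A (98/8=12.25) > C (298/30=9.93) > E (143/17=8.41) > F (155/34=4.56) > D (43/40=1.07)
Fill: take B (4 @ 120) → take A (8 @ 98) → take C (30 @ 298) → take 9/17 of E → 75.71; 51/51 used.
Total value = 591.71

591.71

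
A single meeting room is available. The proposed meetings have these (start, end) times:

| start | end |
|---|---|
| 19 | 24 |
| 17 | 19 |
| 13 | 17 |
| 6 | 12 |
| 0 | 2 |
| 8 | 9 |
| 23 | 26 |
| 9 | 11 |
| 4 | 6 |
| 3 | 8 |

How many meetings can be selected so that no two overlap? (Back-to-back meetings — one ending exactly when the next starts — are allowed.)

Sorted by end: (0,2)  (4,6)  (3,8)  (8,9)  (9,11)  (6,12)  (13,17)  (17,19)  (19,24)  (23,26)
take (0,2); take (4,6); take (8,9); take (9,11); skip (6,12); take (13,17); take (17,19); take (19,24).
Selected 7 meetings.

7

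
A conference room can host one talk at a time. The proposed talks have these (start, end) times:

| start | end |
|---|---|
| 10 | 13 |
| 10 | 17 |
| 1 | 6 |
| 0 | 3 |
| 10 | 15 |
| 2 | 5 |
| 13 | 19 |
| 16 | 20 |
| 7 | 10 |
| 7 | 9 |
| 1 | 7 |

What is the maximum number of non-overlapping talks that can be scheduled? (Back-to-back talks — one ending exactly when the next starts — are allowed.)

Sort by end time and greedily take each interval whose start is ≥ the last chosen end.
By end time: (0,3), (2,5), (1,6), (1,7), (7,9), (7,10), (10,13), (10,15), (10,17), (13,19), (16,20).
Pick (0,3); next start ≥ 3 → (7,9); next start ≥ 9 → (10,13); next start ≥ 13 → (13,19).
Selected 4 talks.

4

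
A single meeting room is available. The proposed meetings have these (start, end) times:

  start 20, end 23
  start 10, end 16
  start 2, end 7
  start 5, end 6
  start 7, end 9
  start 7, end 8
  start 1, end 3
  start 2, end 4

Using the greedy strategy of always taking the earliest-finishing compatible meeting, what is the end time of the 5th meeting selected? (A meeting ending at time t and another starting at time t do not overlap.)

Greedy by earliest finish: after sorting by end time, pick each interval compatible with the last pick.
By end time: (1,3), (2,4), (5,6), (2,7), (7,8), (7,9), (10,16), (20,23).
Pick (1,3); next start ≥ 3 → (5,6); next start ≥ 6 → (7,8); next start ≥ 8 → (10,16); next start ≥ 16 → (20,23).
Selected: (1,3) (5,6) (7,8) (10,16) (20,23)

23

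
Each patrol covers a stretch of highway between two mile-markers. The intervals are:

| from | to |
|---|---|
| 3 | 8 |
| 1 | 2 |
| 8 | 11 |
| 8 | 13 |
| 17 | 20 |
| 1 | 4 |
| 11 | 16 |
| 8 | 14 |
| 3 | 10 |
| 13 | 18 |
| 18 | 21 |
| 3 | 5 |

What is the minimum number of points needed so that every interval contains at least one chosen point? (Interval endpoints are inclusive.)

Process intervals by earliest right end; each time one isn't hit yet, stab at its right endpoint.
By right end: [1,2]  [1,4]  [3,5]  [3,8]  [3,10]  [8,11]  [8,13]  [8,14]  [11,16]  [13,18]  [17,20]  [18,21]
[1,2] uncovered → point at 2; [3,5] uncovered → point at 5; [8,11] uncovered → point at 11; [13,18] uncovered → point at 18.
Points: 2, 5, 11, 18 (4 total).

4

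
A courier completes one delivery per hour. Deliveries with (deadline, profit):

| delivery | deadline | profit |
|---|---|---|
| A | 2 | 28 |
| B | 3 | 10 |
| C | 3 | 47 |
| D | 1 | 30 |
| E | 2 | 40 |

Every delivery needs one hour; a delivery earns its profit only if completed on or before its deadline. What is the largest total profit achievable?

117

Take jobs in profit order; each goes to the latest open slot no later than its deadline.
By profit: C(d3,47), E(d2,40), D(d1,30), A(d2,28), B(d3,10)
C→slot 3; E→slot 2; D→slot 1; A skipped; B skipped.
Profit = 30 + 40 + 47 = 117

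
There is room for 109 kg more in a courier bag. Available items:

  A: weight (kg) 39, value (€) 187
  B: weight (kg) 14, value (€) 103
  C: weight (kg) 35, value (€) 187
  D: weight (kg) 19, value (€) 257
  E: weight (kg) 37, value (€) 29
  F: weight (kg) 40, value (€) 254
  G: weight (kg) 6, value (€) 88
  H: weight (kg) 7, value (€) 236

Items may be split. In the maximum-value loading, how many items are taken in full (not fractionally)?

5

Greedy by value/weight ratio, highest first.
Order: H (236/7=33.71) > G (88/6=14.67) > D (257/19=13.53) > B (103/14=7.36) > F (254/40=6.35) > C (187/35=5.34) > A (187/39=4.79) > E (29/37=0.78)
Fill: take H (7 @ 236) → take G (6 @ 88) → take D (19 @ 257) → take B (14 @ 103) → take F (40 @ 254) → take 23/35 of C → 122.89; 109/109 used.
5 item(s) taken whole; one partial (take 23/35 of C).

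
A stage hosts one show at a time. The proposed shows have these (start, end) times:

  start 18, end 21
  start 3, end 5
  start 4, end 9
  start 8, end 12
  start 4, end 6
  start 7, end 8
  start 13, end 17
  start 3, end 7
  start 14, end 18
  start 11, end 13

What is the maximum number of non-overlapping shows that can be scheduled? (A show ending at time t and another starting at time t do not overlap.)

5

Sorted by end: (3,5)  (4,6)  (3,7)  (7,8)  (4,9)  (8,12)  (11,13)  (13,17)  (14,18)  (18,21)
take (3,5); skip (4,6); take (7,8); take (8,12); take (13,17); take (18,21).
Selected 5 shows.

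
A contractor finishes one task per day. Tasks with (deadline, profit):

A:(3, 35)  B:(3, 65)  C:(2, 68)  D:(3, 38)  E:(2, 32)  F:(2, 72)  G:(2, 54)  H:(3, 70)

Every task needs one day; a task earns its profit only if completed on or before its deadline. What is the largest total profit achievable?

210

Sort by profit descending; place each in the latest free slot ≤ its deadline.
Profit order: F=72 H=70 C=68 B=65 G=54 D=38 A=35 E=32
Assign: F→slot 2, H→slot 3, C→slot 1, B skipped, G skipped, D skipped, A skipped, E skipped.
Slots: [1:C] [2:F] [3:H]
Profit = 68 + 72 + 70 = 210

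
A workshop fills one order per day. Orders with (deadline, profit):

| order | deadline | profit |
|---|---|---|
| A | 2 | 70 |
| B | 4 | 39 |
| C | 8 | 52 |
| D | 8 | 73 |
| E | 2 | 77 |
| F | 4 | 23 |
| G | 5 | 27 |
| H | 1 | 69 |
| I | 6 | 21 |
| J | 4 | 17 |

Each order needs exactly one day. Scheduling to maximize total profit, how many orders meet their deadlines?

Sort by profit descending; place each in the latest free slot ≤ its deadline.
Profit order: E=77 D=73 A=70 H=69 C=52 B=39 G=27 F=23 I=21 J=17
Assign: E→slot 2, D→slot 8, A→slot 1, H skipped, C→slot 7, B→slot 4, G→slot 5, F→slot 3, I→slot 6, J skipped.
Slots: [1:A] [2:E] [3:F] [4:B] [5:G] [6:I] [7:C] [8:D]
8 of 10 scheduled.

8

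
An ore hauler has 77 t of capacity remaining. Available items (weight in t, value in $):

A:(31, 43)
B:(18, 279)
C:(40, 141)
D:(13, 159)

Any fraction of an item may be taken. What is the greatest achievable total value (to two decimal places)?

587.32

Greedy by value/weight ratio, highest first.
Ratios (sorted): B 15.50, D 12.23, C 3.52, A 1.39
take B (18 @ 279); take D (13 @ 159); take C (40 @ 141); take 6/31 of A → 8.32. Capacity used 77/77.
Total value = 587.32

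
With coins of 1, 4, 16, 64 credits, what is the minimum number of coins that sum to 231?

Greedy: take as many of the largest coin as possible, then repeat with the remainder.
231 − 3×64→39 − 2×16→7 − 1×4→3 − 3×1→0
Total coins = 3 + 2 + 1 + 3 = 9

9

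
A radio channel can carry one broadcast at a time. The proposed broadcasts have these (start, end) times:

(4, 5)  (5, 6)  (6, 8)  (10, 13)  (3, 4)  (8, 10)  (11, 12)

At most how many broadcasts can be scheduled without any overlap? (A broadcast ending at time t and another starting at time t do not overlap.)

6

Order by finish time; keep every interval that doesn't clash with the previous kept one.
By end time: (3,4), (4,5), (5,6), (6,8), (8,10), (11,12), (10,13).
Pick (3,4); next start ≥ 4 → (4,5); next start ≥ 5 → (5,6); next start ≥ 6 → (6,8); next start ≥ 8 → (8,10); next start ≥ 10 → (11,12).
Selected 6 broadcasts.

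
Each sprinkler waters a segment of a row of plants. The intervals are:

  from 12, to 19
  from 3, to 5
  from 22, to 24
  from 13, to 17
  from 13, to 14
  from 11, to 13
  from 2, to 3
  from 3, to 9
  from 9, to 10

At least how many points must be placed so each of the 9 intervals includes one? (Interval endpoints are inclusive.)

4

Sorted: [2,3] [3,5] [3,9] [9,10] [11,13] [13,14] [13,17] [12,19] [22,24]
{[2,3],[3,5],[3,9]} hit by 3; {[9,10]} hit by 10; {[11,13],[13,14],[13,17],[12,19]} hit by 13; {[22,24]} hit by 24.
Points: 3, 10, 13, 24 (4 total).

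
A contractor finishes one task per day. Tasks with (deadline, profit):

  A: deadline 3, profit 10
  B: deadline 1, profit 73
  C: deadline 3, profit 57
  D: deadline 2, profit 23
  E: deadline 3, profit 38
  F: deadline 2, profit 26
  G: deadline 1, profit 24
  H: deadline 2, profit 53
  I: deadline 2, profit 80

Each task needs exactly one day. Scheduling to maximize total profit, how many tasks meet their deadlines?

3

By profit: I(d2,80), B(d1,73), C(d3,57), H(d2,53), E(d3,38), F(d2,26), G(d1,24), D(d2,23), A(d3,10)
I→slot 2; B→slot 1; C→slot 3; H skipped; E skipped; F skipped; G skipped; D skipped; A skipped.
3 of 9 scheduled.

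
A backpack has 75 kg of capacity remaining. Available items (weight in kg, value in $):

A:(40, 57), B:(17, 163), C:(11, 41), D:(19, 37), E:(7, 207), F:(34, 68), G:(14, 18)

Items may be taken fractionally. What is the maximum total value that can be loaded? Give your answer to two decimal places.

Order: E (207/7=29.57) > B (163/17=9.59) > C (41/11=3.73) > F (68/34=2.00) > D (37/19=1.95) > A (57/40=1.43) > G (18/14=1.29)
Fill: take E (7 @ 207) → take B (17 @ 163) → take C (11 @ 41) → take F (34 @ 68) → take 6/19 of D → 11.68; 75/75 used.
Total value = 490.68

490.68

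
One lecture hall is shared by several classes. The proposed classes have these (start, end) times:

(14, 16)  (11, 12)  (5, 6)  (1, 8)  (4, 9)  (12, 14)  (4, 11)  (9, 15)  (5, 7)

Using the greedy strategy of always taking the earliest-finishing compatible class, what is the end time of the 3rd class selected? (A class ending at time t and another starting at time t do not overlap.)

Order by finish time; keep every interval that doesn't clash with the previous kept one.
Sorted by end: (5,6)  (5,7)  (1,8)  (4,9)  (4,11)  (11,12)  (12,14)  (9,15)  (14,16)
take (5,6); skip (1,8); take (11,12); take (12,14); take (14,16).
Selected: (5,6) (11,12) (12,14) (14,16)

14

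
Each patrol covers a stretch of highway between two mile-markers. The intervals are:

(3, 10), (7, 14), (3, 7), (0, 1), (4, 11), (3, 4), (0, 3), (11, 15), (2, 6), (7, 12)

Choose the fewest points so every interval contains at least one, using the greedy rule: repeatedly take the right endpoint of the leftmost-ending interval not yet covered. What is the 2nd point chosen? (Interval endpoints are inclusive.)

Sorted: [0,1] [0,3] [3,4] [2,6] [3,7] [3,10] [4,11] [7,12] [7,14] [11,15]
{[0,1],[0,3]} hit by 1; {[3,4],[2,6],[3,7],[3,10],[4,11]} hit by 4; {[7,12],[7,14],[11,15]} hit by 12.
Points: 1, 4, 12 (3 total).

4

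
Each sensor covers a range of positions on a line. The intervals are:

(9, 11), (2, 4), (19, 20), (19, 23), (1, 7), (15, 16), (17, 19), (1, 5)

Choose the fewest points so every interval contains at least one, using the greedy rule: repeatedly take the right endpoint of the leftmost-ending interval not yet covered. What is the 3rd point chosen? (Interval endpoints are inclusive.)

16

By right end: [2,4]  [1,5]  [1,7]  [9,11]  [15,16]  [17,19]  [19,20]  [19,23]
[2,4] uncovered → point at 4; [9,11] uncovered → point at 11; [15,16] uncovered → point at 16; [17,19] uncovered → point at 19.
Points: 4, 11, 16, 19 (4 total).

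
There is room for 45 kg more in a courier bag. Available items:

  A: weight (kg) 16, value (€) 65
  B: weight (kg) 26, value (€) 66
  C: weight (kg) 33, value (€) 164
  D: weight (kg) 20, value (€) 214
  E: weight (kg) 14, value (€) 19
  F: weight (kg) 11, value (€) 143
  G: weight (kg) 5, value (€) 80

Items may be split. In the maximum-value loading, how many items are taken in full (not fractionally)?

3

Greedy by value/weight ratio, highest first.
Ratios (sorted): G 16.00, F 13.00, D 10.70, C 4.97, A 4.06, B 2.54, E 1.36
take G (5 @ 80); take F (11 @ 143); take D (20 @ 214); take 9/33 of C → 44.73. Capacity used 45/45.
3 item(s) taken whole; one partial (take 9/33 of C).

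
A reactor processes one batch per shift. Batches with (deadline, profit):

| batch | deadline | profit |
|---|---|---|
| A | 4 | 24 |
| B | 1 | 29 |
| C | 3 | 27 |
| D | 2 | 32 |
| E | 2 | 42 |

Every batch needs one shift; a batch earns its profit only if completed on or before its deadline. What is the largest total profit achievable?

Sort by profit descending; place each in the latest free slot ≤ its deadline.
By profit: E(d2,42), D(d2,32), B(d1,29), C(d3,27), A(d4,24)
E→slot 2; D→slot 1; B skipped; C→slot 3; A→slot 4.
Profit = 32 + 42 + 27 + 24 = 125

125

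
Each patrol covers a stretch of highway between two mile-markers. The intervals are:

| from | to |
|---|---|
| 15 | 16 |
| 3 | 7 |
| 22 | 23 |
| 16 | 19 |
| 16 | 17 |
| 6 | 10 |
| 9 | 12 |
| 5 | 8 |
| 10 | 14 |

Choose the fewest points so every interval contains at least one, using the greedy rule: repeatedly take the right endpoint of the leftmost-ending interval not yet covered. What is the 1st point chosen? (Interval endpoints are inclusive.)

Sort by right endpoint; whenever an interval is uncovered, place a point at its right end.
Sorted: [3,7] [5,8] [6,10] [9,12] [10,14] [15,16] [16,17] [16,19] [22,23]
{[3,7],[5,8],[6,10]} hit by 7; {[9,12],[10,14]} hit by 12; {[15,16],[16,17],[16,19]} hit by 16; {[22,23]} hit by 23.
Points: 7, 12, 16, 23 (4 total).

7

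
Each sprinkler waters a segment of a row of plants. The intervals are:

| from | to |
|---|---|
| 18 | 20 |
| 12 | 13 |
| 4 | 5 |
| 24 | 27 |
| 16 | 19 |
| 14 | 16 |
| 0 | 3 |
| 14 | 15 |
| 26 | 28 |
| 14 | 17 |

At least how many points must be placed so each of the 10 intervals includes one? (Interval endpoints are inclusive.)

Sort by right endpoint; whenever an interval is uncovered, place a point at its right end.
By right end: [0,3]  [4,5]  [12,13]  [14,15]  [14,16]  [14,17]  [16,19]  [18,20]  [24,27]  [26,28]
[0,3] uncovered → point at 3; [4,5] uncovered → point at 5; [12,13] uncovered → point at 13; [14,15] uncovered → point at 15; [16,19] uncovered → point at 19; [24,27] uncovered → point at 27.
Points: 3, 5, 13, 15, 19, 27 (6 total).

6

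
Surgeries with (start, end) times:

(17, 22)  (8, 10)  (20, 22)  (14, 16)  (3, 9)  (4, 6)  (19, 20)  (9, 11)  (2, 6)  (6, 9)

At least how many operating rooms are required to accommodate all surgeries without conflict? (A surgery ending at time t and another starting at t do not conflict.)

3

The answer is the maximum number of intervals overlapping at any instant.
Events (time:±→running): 2:+→1 3:+→2 4:+→3 … peak 3.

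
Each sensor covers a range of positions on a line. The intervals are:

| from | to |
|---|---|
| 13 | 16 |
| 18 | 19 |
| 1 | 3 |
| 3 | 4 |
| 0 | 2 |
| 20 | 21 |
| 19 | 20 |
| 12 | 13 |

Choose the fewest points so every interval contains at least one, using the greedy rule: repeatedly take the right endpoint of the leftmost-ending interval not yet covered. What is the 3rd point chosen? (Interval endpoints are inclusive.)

Process intervals by earliest right end; each time one isn't hit yet, stab at its right endpoint.
Sorted: [0,2] [1,3] [3,4] [12,13] [13,16] [18,19] [19,20] [20,21]
{[0,2],[1,3]} hit by 2; {[3,4]} hit by 4; {[12,13],[13,16]} hit by 13; {[18,19],[19,20]} hit by 19; {[20,21]} hit by 21.
Points: 2, 4, 13, 19, 21 (5 total).

13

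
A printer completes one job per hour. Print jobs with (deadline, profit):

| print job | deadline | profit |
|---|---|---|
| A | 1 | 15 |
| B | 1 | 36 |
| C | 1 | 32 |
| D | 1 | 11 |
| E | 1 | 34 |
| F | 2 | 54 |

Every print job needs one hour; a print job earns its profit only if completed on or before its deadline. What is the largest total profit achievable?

Take jobs in profit order; each goes to the latest open slot no later than its deadline.
By profit: F(d2,54), B(d1,36), E(d1,34), C(d1,32), A(d1,15), D(d1,11)
F→slot 2; B→slot 1; E skipped; C skipped; A skipped; D skipped.
Profit = 36 + 54 = 90

90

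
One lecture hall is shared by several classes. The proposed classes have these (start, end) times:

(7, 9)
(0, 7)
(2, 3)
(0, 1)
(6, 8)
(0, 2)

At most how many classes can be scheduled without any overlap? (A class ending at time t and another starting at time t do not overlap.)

3

Sorted by end: (0,1)  (0,2)  (2,3)  (0,7)  (6,8)  (7,9)
take (0,1); skip (0,2); take (2,3); take (6,8); skip (7,9).
Selected 3 classes.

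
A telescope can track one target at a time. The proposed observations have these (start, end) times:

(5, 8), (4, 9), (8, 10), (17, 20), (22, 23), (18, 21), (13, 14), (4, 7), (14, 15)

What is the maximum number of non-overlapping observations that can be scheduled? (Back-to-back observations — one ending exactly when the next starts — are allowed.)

6

Greedy by earliest finish: after sorting by end time, pick each interval compatible with the last pick.
Sorted by end: (4,7)  (5,8)  (4,9)  (8,10)  (13,14)  (14,15)  (17,20)  (18,21)  (22,23)
take (4,7); skip (5,8); skip (4,9); take (8,10); take (13,14); take (14,15); take (17,20); take (22,23).
Selected 6 observations.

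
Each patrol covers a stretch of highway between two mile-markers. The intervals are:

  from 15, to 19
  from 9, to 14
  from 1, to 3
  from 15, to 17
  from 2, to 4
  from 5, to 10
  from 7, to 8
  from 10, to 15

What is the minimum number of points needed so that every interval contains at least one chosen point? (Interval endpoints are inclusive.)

By right end: [1,3]  [2,4]  [7,8]  [5,10]  [9,14]  [10,15]  [15,17]  [15,19]
[1,3] uncovered → point at 3; [7,8] uncovered → point at 8; [9,14] uncovered → point at 14; [15,17] uncovered → point at 17.
Points: 3, 8, 14, 17 (4 total).

4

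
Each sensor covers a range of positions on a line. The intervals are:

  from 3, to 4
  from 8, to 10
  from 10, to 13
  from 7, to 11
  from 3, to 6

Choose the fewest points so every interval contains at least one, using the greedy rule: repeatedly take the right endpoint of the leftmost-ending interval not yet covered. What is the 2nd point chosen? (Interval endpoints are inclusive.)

10

By right end: [3,4]  [3,6]  [8,10]  [7,11]  [10,13]
[3,4] uncovered → point at 4; [8,10] uncovered → point at 10.
Points: 4, 10 (2 total).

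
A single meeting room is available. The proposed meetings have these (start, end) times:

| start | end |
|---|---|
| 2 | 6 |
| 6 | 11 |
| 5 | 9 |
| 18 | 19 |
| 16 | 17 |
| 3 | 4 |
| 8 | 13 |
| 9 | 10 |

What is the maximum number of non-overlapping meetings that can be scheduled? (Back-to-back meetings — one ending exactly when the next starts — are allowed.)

5

Sort by end time and greedily take each interval whose start is ≥ the last chosen end.
By end time: (3,4), (2,6), (5,9), (9,10), (6,11), (8,13), (16,17), (18,19).
Pick (3,4); next start ≥ 4 → (5,9); next start ≥ 9 → (9,10); next start ≥ 10 → (16,17); next start ≥ 17 → (18,19).
Selected 5 meetings.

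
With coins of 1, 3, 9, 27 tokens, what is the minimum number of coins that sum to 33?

3

33 − 1×27→6 − 2×3→0
Total coins = 1 + 2 = 3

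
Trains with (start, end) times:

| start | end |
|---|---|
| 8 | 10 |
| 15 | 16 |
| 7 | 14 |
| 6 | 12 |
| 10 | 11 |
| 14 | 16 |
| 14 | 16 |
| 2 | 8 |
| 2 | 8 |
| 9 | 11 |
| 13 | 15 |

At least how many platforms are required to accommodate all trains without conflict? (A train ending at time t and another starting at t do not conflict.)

Count concurrent intervals with a sweep; the peak is the room count.
Events (time:±→running): 2:+→1 2:+→2 6:+→3 7:+→4 … peak 4.

4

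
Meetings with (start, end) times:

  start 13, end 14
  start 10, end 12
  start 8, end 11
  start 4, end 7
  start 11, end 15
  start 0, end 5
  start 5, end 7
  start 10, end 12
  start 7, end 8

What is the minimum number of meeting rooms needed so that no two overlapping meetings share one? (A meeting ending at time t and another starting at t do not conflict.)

The answer is the maximum number of intervals overlapping at any instant.
starts: [0, 4, 5, 7, 8, 10, 10, 11, 13]
ends:   [5, 7, 7, 8, 11, 12, 12, 14, 15]
s0→1 s4→2 e5→1 s5→2 e7→1 e7→0 s7→1 e8→0 s8→1 s10→2 s10→3  — peak 3.

3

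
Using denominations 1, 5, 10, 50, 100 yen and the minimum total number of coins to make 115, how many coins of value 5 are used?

1

Use the largest denomination that fits, subtract, and repeat.
115 − 1×100→15 − 1×10→5 − 1×5→0
Count of 5: 1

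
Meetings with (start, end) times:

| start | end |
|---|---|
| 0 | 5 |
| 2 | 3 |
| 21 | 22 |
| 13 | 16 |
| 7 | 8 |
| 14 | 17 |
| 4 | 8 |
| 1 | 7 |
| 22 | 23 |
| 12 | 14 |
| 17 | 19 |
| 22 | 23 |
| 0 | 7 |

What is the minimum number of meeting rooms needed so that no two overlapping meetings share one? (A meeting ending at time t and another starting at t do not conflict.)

Count concurrent intervals with a sweep; the peak is the room count.
Events (time:±→running): 0:+→1 0:+→2 1:+→3 2:+→4 … peak 4.

4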